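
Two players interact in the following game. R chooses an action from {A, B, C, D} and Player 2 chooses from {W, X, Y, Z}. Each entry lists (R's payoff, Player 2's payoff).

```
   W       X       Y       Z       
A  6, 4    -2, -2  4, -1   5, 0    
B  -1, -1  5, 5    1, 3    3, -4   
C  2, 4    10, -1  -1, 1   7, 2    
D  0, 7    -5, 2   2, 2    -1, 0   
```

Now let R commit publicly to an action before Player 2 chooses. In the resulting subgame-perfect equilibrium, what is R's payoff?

Work backward from Player 2's decision.
- A → Player 2 plays W (best of 4, -2, -1, 0); R gets 6.
- B → Player 2 plays X (best of -1, 5, 3, -4); R gets 5.
- C → Player 2 plays W (best of 4, -1, 1, 2); R gets 2.
- D → Player 2 plays W (best of 7, 2, 2, 0); R gets 0.
Maximizing over 6, 5, 2, 0, R chooses A. Subgame-perfect outcome: (A, W) with payoffs (6, 4).

6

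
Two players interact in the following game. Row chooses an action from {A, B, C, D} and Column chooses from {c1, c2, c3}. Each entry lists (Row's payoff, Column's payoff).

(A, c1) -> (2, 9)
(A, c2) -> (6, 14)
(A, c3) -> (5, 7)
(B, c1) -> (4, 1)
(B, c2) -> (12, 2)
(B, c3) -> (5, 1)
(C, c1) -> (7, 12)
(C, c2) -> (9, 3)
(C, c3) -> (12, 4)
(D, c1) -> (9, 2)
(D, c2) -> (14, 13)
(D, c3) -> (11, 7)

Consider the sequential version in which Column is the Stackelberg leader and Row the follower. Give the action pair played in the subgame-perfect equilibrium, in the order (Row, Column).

Backward induction with Column moving first.
- c1: Row compares 2, 4, 7, 9 and picks D; Column would get 2.
- c2: Row compares 6, 12, 9, 14 and picks D; Column would get 13.
- c3: Row compares 5, 5, 12, 11 and picks C; Column would get 4.
Among 2, 13, 4, the best is 13 at c2. Subgame-perfect outcome: (D, c2) with payoffs (14, 13).

(D, c2)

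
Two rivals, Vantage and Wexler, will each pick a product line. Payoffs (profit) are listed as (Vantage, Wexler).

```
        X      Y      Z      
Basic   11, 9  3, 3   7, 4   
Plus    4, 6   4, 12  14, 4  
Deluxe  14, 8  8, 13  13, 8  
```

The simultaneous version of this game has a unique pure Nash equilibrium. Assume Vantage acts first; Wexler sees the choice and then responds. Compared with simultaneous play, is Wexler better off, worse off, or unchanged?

Wexler best-responds to each possible Vantage move:
- Basic: Wexler compares 9, 3, 4 and picks X; Vantage would get 11.
- Plus: Wexler compares 6, 12, 4 and picks Y; Vantage would get 4.
- Deluxe: Wexler compares 8, 13, 8 and picks Y; Vantage would get 8.
Maximizing over 11, 4, 8, Vantage chooses Basic. Subgame-perfect outcome: (Basic, X) with payoffs (11, 9).
For the simultaneous game, intersect best replies.
Vantage's best replies: X→Deluxe; Y→Deluxe; Z→Plus.
Wexler's best replies: Basic→X; Plus→Y; Deluxe→Y.
Only (Deluxe, Y) has each player best-responding; Nash payoffs (8, 13).
Wexler earns 9 sequentially versus 13 at the Nash outcome: worse off.

worse off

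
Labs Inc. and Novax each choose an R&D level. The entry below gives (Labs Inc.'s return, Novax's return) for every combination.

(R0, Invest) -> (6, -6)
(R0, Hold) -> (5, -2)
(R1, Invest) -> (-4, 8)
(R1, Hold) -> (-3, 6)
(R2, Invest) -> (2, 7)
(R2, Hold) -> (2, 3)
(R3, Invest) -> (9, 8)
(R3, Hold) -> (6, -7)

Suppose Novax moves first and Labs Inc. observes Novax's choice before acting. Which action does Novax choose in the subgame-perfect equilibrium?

Invest

Backward induction with Novax moving first.
- Invest: BR = R3, leader payoff 8.
- Hold: BR = R3, leader payoff -7.
Novax's induced payoffs are 8, -7, so Novax commits to Invest. Subgame-perfect outcome: (R3, Invest) with payoffs (9, 8).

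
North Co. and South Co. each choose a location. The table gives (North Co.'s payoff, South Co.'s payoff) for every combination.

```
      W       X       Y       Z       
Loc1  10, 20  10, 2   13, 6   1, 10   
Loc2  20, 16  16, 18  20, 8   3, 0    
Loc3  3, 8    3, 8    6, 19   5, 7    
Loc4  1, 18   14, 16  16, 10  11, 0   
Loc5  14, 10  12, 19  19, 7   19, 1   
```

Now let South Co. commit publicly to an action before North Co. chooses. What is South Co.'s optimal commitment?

Solve by backward induction (South Co. leads).
- W: North Co. compares 10, 20, 3, 1, 14 and picks Loc2; South Co. would get 16.
- X: North Co. compares 10, 16, 3, 14, 12 and picks Loc2; South Co. would get 18.
- Y: North Co. compares 13, 20, 6, 16, 19 and picks Loc2; South Co. would get 8.
- Z: North Co. compares 1, 3, 5, 11, 19 and picks Loc5; South Co. would get 1.
Among 16, 18, 8, 1, the best is 18 at X. Subgame-perfect outcome: (Loc2, X) with payoffs (16, 18).

X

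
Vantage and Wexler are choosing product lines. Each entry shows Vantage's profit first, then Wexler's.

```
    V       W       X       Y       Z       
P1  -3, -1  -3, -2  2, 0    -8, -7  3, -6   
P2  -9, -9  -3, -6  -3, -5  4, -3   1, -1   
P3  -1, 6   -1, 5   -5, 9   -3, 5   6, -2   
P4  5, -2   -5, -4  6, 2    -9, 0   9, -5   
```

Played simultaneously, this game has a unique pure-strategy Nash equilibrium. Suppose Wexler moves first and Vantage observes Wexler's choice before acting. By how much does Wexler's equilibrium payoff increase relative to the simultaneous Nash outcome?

Solve by backward induction (Wexler leads).
- V → Vantage plays P4 (best of -3, -9, -1, 5); Wexler gets -2.
- W → Vantage plays P3 (best of -3, -3, -1, -5); Wexler gets 5.
- X → Vantage plays P4 (best of 2, -3, -5, 6); Wexler gets 2.
- Y → Vantage plays P2 (best of -8, 4, -3, -9); Wexler gets -3.
- Z → Vantage plays P4 (best of 3, 1, 6, 9); Wexler gets -5.
Among -2, 5, 2, -3, -5, the best is 5 at W. Subgame-perfect outcome: (P3, W) with payoffs (-1, 5).
Now find the simultaneous Nash equilibrium.
Vantage's best replies: V→P4; W→P3; X→P4; Y→P2; Z→P4.
Wexler's best replies: P1→X; P2→Z; P3→X; P4→X.
Only (P4, X) has each player best-responding; Nash payoffs (6, 2).
Wexler's commitment gain: 5 − 2 = 3.

3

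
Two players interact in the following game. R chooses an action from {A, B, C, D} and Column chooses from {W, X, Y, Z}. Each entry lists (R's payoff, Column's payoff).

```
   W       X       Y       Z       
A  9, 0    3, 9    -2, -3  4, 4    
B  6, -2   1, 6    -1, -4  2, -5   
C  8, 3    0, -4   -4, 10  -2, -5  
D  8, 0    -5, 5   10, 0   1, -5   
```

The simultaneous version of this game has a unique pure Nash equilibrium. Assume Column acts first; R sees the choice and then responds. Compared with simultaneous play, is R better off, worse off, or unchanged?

unchanged

Backward induction with Column moving first.
- W: R compares 9, 6, 8, 8 and picks A; Column would get 0.
- X: R compares 3, 1, 0, -5 and picks A; Column would get 9.
- Y: R compares -2, -1, -4, 10 and picks D; Column would get 0.
- Z: R compares 4, 2, -2, 1 and picks A; Column would get 4.
Among 0, 9, 0, 4, the best is 9 at X. Subgame-perfect outcome: (A, X) with payoffs (3, 9).
For the simultaneous game, intersect best replies.
R's best replies: W→A; X→A; Y→D; Z→A.
Column's best replies: A→X; B→X; C→Y; D→X.
Only (A, X) has each player best-responding; Nash payoffs (3, 9).
R earns 3 sequentially versus 3 at the Nash outcome: unchanged.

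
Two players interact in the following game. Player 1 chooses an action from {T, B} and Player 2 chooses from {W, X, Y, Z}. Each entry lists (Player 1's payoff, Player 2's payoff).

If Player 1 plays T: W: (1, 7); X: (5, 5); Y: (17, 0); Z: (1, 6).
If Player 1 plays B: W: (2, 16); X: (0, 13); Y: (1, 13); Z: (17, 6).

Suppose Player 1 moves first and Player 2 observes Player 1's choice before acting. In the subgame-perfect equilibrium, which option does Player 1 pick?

B

Player 2 best-responds to each possible Player 1 move:
- T: BR = W, leader payoff 1.
- B: BR = W, leader payoff 2.
Among 1, 2, the best is 2 at B. Subgame-perfect outcome: (B, W) with payoffs (2, 16).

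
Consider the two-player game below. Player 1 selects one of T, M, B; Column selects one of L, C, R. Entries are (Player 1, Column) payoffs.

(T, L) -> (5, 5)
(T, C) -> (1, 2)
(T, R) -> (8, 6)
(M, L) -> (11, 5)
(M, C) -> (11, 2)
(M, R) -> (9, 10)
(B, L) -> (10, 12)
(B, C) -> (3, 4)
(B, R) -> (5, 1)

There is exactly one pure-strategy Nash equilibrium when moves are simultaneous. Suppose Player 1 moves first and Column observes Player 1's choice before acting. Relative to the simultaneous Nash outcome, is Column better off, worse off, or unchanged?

Column best-responds to each possible Player 1 move:
- T: Column compares 5, 2, 6 and picks R; Player 1 would get 8.
- M: Column compares 5, 2, 10 and picks R; Player 1 would get 9.
- B: Column compares 12, 4, 1 and picks L; Player 1 would get 10.
Among 8, 9, 10, the best is 10 at B. Subgame-perfect outcome: (B, L) with payoffs (10, 12).
Under simultaneous play:
Player 1's best replies: L→M; C→M; R→M.
Column's best replies: T→R; M→R; B→L.
Only (M, R) has each player best-responding; Nash payoffs (9, 10).
Column earns 12 sequentially versus 10 at the Nash outcome: better off.

better off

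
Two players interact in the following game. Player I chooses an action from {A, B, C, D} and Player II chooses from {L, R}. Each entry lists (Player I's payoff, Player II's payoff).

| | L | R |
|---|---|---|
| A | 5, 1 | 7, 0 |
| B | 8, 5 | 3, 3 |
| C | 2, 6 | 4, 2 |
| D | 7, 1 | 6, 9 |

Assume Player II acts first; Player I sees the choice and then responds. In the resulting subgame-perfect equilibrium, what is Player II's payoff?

5

Player I best-responds to each possible Player II move:
- L → Player I plays B (best of 5, 8, 2, 7); Player II gets 5.
- R → Player I plays A (best of 7, 3, 4, 6); Player II gets 0.
Among 5, 0, the best is 5 at L. Subgame-perfect outcome: (B, L) with payoffs (8, 5).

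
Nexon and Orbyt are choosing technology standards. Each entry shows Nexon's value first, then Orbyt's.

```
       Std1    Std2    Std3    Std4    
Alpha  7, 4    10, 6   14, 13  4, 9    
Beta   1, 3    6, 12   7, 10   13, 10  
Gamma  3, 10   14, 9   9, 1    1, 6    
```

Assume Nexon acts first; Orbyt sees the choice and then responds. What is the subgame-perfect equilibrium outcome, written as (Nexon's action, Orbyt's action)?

(Alpha, Std3)

Work backward from Orbyt's decision.
- Alpha: BR = Std3, leader payoff 14.
- Beta: BR = Std2, leader payoff 6.
- Gamma: BR = Std1, leader payoff 3.
Maximizing over 14, 6, 3, Nexon chooses Alpha. Subgame-perfect outcome: (Alpha, Std3) with payoffs (14, 13).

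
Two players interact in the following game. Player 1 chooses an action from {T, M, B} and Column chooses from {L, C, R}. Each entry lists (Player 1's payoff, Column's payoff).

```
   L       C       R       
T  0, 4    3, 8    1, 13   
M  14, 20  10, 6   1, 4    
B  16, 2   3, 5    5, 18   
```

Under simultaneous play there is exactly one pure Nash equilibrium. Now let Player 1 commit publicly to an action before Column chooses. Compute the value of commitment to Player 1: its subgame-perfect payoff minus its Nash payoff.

Work backward from Column's decision.
- T → Column plays R (best of 4, 8, 13); Player 1 gets 1.
- M → Column plays L (best of 20, 6, 4); Player 1 gets 14.
- B → Column plays R (best of 2, 5, 18); Player 1 gets 5.
Player 1's induced payoffs are 1, 14, 5, so Player 1 commits to M. Subgame-perfect outcome: (M, L) with payoffs (14, 20).
Under simultaneous play:
Player 1's best replies: L→B; C→M; R→B.
Column's best replies: T→R; M→L; B→R.
The unique mutual best reply is (B, R), giving (5, 18).
Player 1's commitment gain: 14 − 5 = 9.

9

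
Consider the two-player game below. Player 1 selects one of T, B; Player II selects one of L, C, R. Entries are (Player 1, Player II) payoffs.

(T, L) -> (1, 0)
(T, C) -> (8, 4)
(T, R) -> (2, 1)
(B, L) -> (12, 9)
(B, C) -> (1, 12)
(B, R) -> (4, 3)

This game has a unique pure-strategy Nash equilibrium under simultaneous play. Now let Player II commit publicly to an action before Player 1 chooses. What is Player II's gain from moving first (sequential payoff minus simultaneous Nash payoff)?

Work backward from Player 1's decision.
- L → Player 1 plays B (best of 1, 12); Player II gets 9.
- C → Player 1 plays T (best of 8, 1); Player II gets 4.
- R → Player 1 plays B (best of 2, 4); Player II gets 3.
Maximizing over 9, 4, 3, Player II chooses L. Subgame-perfect outcome: (B, L) with payoffs (12, 9).
Under simultaneous play:
Player 1's best replies: L→B; C→T; R→B.
Player II's best replies: T→C; B→C.
Only (T, C) has each player best-responding; Nash payoffs (8, 4).
Player II's commitment gain: 9 − 4 = 5.

5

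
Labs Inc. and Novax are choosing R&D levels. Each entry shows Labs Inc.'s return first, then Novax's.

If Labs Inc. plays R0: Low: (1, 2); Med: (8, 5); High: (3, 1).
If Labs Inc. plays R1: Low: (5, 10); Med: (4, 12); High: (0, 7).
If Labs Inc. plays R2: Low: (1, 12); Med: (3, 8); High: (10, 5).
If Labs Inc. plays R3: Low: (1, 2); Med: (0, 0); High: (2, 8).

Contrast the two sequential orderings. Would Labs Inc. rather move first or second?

If Labs Inc. leads: Novax's best replies are R0→Med, R1→Med, R2→Low, R3→High; Labs Inc.'s induced payoffs 8, 4, 1, 2; outcome (R0, Med), payoffs (8, 5).
If Novax leads: Labs Inc.'s best replies are Low→R1, Med→R0, High→R2; Novax's induced payoffs 10, 5, 5; outcome (R1, Low), payoffs (5, 10).
Labs Inc. gets 8 moving first and 5 moving second, so Labs Inc. prefers to move first.

first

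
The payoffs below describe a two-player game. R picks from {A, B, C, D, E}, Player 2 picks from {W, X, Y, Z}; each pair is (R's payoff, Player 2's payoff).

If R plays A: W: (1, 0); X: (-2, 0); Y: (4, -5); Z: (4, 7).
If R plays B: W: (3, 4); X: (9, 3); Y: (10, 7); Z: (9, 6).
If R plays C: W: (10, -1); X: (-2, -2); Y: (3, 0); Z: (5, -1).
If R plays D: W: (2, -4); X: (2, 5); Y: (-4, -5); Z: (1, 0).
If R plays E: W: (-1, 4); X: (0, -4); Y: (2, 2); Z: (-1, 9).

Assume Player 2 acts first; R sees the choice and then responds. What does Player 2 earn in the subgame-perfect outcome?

Solve by backward induction (Player 2 leads).
- W: BR = C, leader payoff -1.
- X: BR = B, leader payoff 3.
- Y: BR = B, leader payoff 7.
- Z: BR = B, leader payoff 6.
Maximizing over -1, 3, 7, 6, Player 2 chooses Y. Subgame-perfect outcome: (B, Y) with payoffs (10, 7).

7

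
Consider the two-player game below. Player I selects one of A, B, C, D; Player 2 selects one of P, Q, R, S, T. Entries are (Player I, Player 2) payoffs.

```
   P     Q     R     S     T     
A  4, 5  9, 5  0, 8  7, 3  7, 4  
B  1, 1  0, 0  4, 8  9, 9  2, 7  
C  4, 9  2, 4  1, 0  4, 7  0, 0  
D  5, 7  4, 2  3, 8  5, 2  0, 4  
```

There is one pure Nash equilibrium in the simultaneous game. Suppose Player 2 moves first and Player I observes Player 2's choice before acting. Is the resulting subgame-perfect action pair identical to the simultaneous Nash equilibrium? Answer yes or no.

Backward induction with Player 2 moving first.
- P → Player I plays D (best of 4, 1, 4, 5); Player 2 gets 7.
- Q → Player I plays A (best of 9, 0, 2, 4); Player 2 gets 5.
- R → Player I plays B (best of 0, 4, 1, 3); Player 2 gets 8.
- S → Player I plays B (best of 7, 9, 4, 5); Player 2 gets 9.
- T → Player I plays A (best of 7, 2, 0, 0); Player 2 gets 4.
Among 7, 5, 8, 9, 4, the best is 9 at S. Subgame-perfect outcome: (B, S) with payoffs (9, 9).
For the simultaneous game, intersect best replies.
Player I's best replies: P→D; Q→A; R→B; S→B; T→A.
Player 2's best replies: A→R; B→S; C→P; D→R.
The unique mutual best reply is (B, S), giving (9, 9).
Sequential outcome (B, S) coincides with the Nash profile (B, S).

yes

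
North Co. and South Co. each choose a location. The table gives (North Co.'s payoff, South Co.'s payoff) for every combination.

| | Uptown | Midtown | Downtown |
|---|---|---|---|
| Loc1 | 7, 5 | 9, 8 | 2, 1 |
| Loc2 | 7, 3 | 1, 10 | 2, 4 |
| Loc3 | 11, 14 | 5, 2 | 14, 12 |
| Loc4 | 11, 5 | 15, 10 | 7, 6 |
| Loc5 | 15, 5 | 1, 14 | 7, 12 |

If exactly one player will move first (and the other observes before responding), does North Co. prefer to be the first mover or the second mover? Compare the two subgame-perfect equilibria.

If North Co. leads: South Co.'s best replies are Loc1→Midtown, Loc2→Midtown, Loc3→Uptown, Loc4→Midtown, Loc5→Midtown; North Co.'s induced payoffs 9, 1, 11, 15, 1; outcome (Loc4, Midtown), payoffs (15, 10).
If South Co. leads: North Co.'s best replies are Uptown→Loc5, Midtown→Loc4, Downtown→Loc3; South Co.'s induced payoffs 5, 10, 12; outcome (Loc3, Downtown), payoffs (14, 12).
North Co. gets 15 moving first and 14 moving second, so North Co. prefers to move first.

first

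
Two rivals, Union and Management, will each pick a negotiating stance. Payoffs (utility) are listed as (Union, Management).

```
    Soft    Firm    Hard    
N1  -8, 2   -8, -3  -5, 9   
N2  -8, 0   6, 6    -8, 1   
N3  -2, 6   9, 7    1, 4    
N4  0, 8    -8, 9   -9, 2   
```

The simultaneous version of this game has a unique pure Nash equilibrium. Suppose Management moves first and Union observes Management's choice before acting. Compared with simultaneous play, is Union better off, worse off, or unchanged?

Union best-responds to each possible Management move:
- Soft → Union plays N4 (best of -8, -8, -2, 0); Management gets 8.
- Firm → Union plays N3 (best of -8, 6, 9, -8); Management gets 7.
- Hard → Union plays N3 (best of -5, -8, 1, -9); Management gets 4.
Among 8, 7, 4, the best is 8 at Soft. Subgame-perfect outcome: (N4, Soft) with payoffs (0, 8).
For the simultaneous game, intersect best replies.
Union's best replies: Soft→N4; Firm→N3; Hard→N3.
Management's best replies: N1→Hard; N2→Firm; N3→Firm; N4→Firm.
Only (N3, Firm) has each player best-responding; Nash payoffs (9, 7).
Union earns 0 sequentially versus 9 at the Nash outcome: worse off.

worse off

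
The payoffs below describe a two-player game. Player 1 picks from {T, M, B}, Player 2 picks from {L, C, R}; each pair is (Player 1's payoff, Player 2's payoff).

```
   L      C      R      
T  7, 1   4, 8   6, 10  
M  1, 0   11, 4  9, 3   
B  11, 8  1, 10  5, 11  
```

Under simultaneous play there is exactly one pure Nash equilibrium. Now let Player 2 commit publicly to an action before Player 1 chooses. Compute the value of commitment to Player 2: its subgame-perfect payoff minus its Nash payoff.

Backward induction with Player 2 moving first.
- L → Player 1 plays B (best of 7, 1, 11); Player 2 gets 8.
- C → Player 1 plays M (best of 4, 11, 1); Player 2 gets 4.
- R → Player 1 plays M (best of 6, 9, 5); Player 2 gets 3.
Maximizing over 8, 4, 3, Player 2 chooses L. Subgame-perfect outcome: (B, L) with payoffs (11, 8).
Now find the simultaneous Nash equilibrium.
Player 1's best replies: L→B; C→M; R→M.
Player 2's best replies: T→R; M→C; B→R.
The unique mutual best reply is (M, C), giving (11, 4).
Player 2's commitment gain: 8 − 4 = 4.

4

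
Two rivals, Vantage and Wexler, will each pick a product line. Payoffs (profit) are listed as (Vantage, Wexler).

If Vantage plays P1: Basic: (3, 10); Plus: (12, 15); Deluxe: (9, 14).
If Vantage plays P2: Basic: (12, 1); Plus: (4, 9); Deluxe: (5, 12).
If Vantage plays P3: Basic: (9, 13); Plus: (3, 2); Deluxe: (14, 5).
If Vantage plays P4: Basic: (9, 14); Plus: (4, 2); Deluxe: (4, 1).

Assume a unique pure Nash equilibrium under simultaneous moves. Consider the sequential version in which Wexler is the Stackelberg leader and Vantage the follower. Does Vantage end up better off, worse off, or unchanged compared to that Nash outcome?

Solve by backward induction (Wexler leads).
- Basic: Vantage compares 3, 12, 9, 9 and picks P2; Wexler would get 1.
- Plus: Vantage compares 12, 4, 3, 4 and picks P1; Wexler would get 15.
- Deluxe: Vantage compares 9, 5, 14, 4 and picks P3; Wexler would get 5.
Wexler's induced payoffs are 1, 15, 5, so Wexler commits to Plus. Subgame-perfect outcome: (P1, Plus) with payoffs (12, 15).
For the simultaneous game, intersect best replies.
Vantage's best replies: Basic→P2; Plus→P1; Deluxe→P3.
Wexler's best replies: P1→Plus; P2→Deluxe; P3→Basic; P4→Basic.
The unique mutual best reply is (P1, Plus), giving (12, 15).
Vantage earns 12 sequentially versus 12 at the Nash outcome: unchanged.

unchanged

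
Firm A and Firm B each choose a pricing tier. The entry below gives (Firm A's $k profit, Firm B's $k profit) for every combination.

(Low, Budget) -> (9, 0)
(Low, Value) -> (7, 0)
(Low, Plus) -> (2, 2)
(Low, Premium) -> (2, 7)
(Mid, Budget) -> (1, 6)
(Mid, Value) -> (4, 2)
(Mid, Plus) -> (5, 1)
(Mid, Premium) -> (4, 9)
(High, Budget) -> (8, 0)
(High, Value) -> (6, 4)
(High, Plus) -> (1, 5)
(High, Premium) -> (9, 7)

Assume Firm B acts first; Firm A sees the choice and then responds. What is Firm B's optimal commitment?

Backward induction with Firm B moving first.
- Budget → Firm A plays Low (best of 9, 1, 8); Firm B gets 0.
- Value → Firm A plays Low (best of 7, 4, 6); Firm B gets 0.
- Plus → Firm A plays Mid (best of 2, 5, 1); Firm B gets 1.
- Premium → Firm A plays High (best of 2, 4, 9); Firm B gets 7.
Maximizing over 0, 0, 1, 7, Firm B chooses Premium. Subgame-perfect outcome: (High, Premium) with payoffs (9, 7).

Premium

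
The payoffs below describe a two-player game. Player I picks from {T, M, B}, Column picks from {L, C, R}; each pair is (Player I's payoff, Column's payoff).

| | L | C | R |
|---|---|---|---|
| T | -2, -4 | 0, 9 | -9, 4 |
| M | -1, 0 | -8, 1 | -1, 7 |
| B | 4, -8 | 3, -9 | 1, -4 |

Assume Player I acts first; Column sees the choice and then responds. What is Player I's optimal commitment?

B

Work backward from Column's decision.
- T: Column compares -4, 9, 4 and picks C; Player I would get 0.
- M: Column compares 0, 1, 7 and picks R; Player I would get -1.
- B: Column compares -8, -9, -4 and picks R; Player I would get 1.
Player I's induced payoffs are 0, -1, 1, so Player I commits to B. Subgame-perfect outcome: (B, R) with payoffs (1, -4).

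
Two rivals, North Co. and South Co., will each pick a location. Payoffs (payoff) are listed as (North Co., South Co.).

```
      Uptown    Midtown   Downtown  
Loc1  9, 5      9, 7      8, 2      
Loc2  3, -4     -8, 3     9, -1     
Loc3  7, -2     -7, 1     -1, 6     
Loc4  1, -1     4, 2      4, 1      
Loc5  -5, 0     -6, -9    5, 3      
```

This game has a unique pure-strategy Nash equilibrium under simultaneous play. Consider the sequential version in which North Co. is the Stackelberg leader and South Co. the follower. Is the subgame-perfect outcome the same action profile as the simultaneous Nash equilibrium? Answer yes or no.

Solve by backward induction (North Co. leads).
- Loc1: BR = Midtown, leader payoff 9.
- Loc2: BR = Midtown, leader payoff -8.
- Loc3: BR = Downtown, leader payoff -1.
- Loc4: BR = Midtown, leader payoff 4.
- Loc5: BR = Downtown, leader payoff 5.
North Co.'s induced payoffs are 9, -8, -1, 4, 5, so North Co. commits to Loc1. Subgame-perfect outcome: (Loc1, Midtown) with payoffs (9, 7).
Now find the simultaneous Nash equilibrium.
North Co.'s best replies: Uptown→Loc1; Midtown→Loc1; Downtown→Loc2.
South Co.'s best replies: Loc1→Midtown; Loc2→Midtown; Loc3→Downtown; Loc4→Midtown; Loc5→Downtown.
The unique mutual best reply is (Loc1, Midtown), giving (9, 7).
Sequential outcome (Loc1, Midtown) coincides with the Nash profile (Loc1, Midtown).

yes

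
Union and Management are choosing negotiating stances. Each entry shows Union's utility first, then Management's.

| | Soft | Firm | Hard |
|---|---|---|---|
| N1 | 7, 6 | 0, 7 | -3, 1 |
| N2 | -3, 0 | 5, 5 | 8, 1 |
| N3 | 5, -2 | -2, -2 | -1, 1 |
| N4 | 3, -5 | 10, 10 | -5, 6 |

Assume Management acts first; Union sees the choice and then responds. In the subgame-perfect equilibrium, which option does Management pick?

Firm

Work backward from Union's decision.
- Soft → Union plays N1 (best of 7, -3, 5, 3); Management gets 6.
- Firm → Union plays N4 (best of 0, 5, -2, 10); Management gets 10.
- Hard → Union plays N2 (best of -3, 8, -1, -5); Management gets 1.
Among 6, 10, 1, the best is 10 at Firm. Subgame-perfect outcome: (N4, Firm) with payoffs (10, 10).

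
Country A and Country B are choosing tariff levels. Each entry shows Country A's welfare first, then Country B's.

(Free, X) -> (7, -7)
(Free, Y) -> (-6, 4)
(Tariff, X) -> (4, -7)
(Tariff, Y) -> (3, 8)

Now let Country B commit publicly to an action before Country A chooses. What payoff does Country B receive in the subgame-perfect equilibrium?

Backward induction with Country B moving first.
- X: BR = Free, leader payoff -7.
- Y: BR = Tariff, leader payoff 8.
Maximizing over -7, 8, Country B chooses Y. Subgame-perfect outcome: (Tariff, Y) with payoffs (3, 8).

8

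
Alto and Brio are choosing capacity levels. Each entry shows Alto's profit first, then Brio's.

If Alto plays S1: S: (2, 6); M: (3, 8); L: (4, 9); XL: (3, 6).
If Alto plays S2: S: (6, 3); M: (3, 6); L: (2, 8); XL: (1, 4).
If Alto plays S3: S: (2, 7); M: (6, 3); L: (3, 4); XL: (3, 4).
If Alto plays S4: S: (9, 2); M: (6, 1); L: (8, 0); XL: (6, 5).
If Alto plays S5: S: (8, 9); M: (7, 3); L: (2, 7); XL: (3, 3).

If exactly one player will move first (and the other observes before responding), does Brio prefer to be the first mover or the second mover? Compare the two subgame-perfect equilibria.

If Alto leads: Brio's best replies are S1→L, S2→L, S3→S, S4→XL, S5→S; Alto's induced payoffs 4, 2, 2, 6, 8; outcome (S5, S), payoffs (8, 9).
If Brio leads: Alto's best replies are S→S4, M→S5, L→S4, XL→S4; Brio's induced payoffs 2, 3, 0, 5; outcome (S4, XL), payoffs (6, 5).
Brio gets 5 moving first and 9 moving second, so Brio prefers to move second.

second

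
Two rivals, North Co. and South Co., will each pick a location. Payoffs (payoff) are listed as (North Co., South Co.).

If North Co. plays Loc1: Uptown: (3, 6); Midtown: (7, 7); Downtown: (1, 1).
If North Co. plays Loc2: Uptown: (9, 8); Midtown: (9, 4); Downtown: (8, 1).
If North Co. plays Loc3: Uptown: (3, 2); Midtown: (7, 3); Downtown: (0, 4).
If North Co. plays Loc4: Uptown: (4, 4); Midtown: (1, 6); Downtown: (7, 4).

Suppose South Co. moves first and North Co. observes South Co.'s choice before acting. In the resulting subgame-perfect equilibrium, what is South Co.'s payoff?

North Co. best-responds to each possible South Co. move:
- Uptown: BR = Loc2, leader payoff 8.
- Midtown: BR = Loc2, leader payoff 4.
- Downtown: BR = Loc2, leader payoff 1.
Maximizing over 8, 4, 1, South Co. chooses Uptown. Subgame-perfect outcome: (Loc2, Uptown) with payoffs (9, 8).

8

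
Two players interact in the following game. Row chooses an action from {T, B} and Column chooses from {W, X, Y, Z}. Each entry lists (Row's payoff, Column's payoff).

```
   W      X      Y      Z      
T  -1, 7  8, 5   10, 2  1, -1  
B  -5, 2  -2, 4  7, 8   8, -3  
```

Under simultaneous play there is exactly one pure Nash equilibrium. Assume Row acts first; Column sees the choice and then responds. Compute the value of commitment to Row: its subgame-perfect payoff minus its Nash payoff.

8

Work backward from Column's decision.
- T: Column compares 7, 5, 2, -1 and picks W; Row would get -1.
- B: Column compares 2, 4, 8, -3 and picks Y; Row would get 7.
Row's induced payoffs are -1, 7, so Row commits to B. Subgame-perfect outcome: (B, Y) with payoffs (7, 8).
Now find the simultaneous Nash equilibrium.
Row's best replies: W→T; X→T; Y→T; Z→B.
Column's best replies: T→W; B→Y.
Only (T, W) has each player best-responding; Nash payoffs (-1, 7).
Row's commitment gain: 7 − -1 = 8.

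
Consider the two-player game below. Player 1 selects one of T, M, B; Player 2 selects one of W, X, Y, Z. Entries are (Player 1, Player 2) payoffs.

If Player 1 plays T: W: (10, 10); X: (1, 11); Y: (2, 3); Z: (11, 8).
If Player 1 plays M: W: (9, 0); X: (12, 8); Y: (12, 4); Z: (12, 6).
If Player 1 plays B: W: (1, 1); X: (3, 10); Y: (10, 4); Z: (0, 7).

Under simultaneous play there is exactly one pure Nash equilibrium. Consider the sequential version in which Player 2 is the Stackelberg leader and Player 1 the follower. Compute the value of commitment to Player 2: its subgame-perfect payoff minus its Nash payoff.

Backward induction with Player 2 moving first.
- W: BR = T, leader payoff 10.
- X: BR = M, leader payoff 8.
- Y: BR = M, leader payoff 4.
- Z: BR = M, leader payoff 6.
Maximizing over 10, 8, 4, 6, Player 2 chooses W. Subgame-perfect outcome: (T, W) with payoffs (10, 10).
Now find the simultaneous Nash equilibrium.
Player 1's best replies: W→T; X→M; Y→M; Z→M.
Player 2's best replies: T→X; M→X; B→X.
Only (M, X) has each player best-responding; Nash payoffs (12, 8).
Player 2's commitment gain: 10 − 8 = 2.

2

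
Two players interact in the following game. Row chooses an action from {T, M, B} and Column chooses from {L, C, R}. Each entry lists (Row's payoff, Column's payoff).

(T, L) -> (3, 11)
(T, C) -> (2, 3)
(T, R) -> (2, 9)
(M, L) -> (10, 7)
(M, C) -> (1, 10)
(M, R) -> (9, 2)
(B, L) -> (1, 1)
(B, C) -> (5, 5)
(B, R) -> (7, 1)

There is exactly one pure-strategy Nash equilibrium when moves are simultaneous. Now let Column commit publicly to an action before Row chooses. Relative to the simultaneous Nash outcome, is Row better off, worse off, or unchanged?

Solve by backward induction (Column leads).
- L: BR = M, leader payoff 7.
- C: BR = B, leader payoff 5.
- R: BR = M, leader payoff 2.
Column's induced payoffs are 7, 5, 2, so Column commits to L. Subgame-perfect outcome: (M, L) with payoffs (10, 7).
For the simultaneous game, intersect best replies.
Row's best replies: L→M; C→B; R→M.
Column's best replies: T→L; M→C; B→C.
Only (B, C) has each player best-responding; Nash payoffs (5, 5).
Row earns 10 sequentially versus 5 at the Nash outcome: better off.

better off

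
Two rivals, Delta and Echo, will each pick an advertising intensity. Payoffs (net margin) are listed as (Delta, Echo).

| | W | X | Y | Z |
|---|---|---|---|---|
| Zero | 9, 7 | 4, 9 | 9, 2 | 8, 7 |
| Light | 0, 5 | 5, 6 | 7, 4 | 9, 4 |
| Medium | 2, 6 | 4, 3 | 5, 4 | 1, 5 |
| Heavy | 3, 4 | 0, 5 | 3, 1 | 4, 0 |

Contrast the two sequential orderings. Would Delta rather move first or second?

second

If Delta leads: Echo's best replies are Zero→X, Light→X, Medium→W, Heavy→X; Delta's induced payoffs 4, 5, 2, 0; outcome (Light, X), payoffs (5, 6).
If Echo leads: Delta's best replies are W→Zero, X→Light, Y→Zero, Z→Light; Echo's induced payoffs 7, 6, 2, 4; outcome (Zero, W), payoffs (9, 7).
Delta gets 5 moving first and 9 moving second, so Delta prefers to move second.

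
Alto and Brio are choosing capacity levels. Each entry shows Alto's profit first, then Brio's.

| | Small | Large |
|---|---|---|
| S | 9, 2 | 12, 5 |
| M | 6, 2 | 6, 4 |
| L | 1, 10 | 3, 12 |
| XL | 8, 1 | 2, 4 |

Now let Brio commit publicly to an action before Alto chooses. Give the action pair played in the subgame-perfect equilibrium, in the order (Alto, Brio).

(S, Large)

Work backward from Alto's decision.
- Small: BR = S, leader payoff 2.
- Large: BR = S, leader payoff 5.
Maximizing over 2, 5, Brio chooses Large. Subgame-perfect outcome: (S, Large) with payoffs (12, 5).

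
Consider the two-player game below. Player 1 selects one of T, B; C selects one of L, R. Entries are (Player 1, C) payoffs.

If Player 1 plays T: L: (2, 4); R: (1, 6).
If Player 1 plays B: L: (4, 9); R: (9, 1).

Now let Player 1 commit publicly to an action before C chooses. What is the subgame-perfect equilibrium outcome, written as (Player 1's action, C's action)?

C best-responds to each possible Player 1 move:
- T → C plays R (best of 4, 6); Player 1 gets 1.
- B → C plays L (best of 9, 1); Player 1 gets 4.
Maximizing over 1, 4, Player 1 chooses B. Subgame-perfect outcome: (B, L) with payoffs (4, 9).

(B, L)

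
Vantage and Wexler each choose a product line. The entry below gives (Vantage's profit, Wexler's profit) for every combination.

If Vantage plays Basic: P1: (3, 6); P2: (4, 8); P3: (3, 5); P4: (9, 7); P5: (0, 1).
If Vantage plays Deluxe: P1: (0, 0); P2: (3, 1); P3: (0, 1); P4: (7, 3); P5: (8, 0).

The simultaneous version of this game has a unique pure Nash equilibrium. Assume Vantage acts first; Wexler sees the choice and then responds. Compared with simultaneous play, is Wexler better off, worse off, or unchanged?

Wexler best-responds to each possible Vantage move:
- Basic: Wexler compares 6, 8, 5, 7, 1 and picks P2; Vantage would get 4.
- Deluxe: Wexler compares 0, 1, 1, 3, 0 and picks P4; Vantage would get 7.
Maximizing over 4, 7, Vantage chooses Deluxe. Subgame-perfect outcome: (Deluxe, P4) with payoffs (7, 3).
Now find the simultaneous Nash equilibrium.
Vantage's best replies: P1→Basic; P2→Basic; P3→Basic; P4→Basic; P5→Deluxe.
Wexler's best replies: Basic→P2; Deluxe→P4.
Only (Basic, P2) has each player best-responding; Nash payoffs (4, 8).
Wexler earns 3 sequentially versus 8 at the Nash outcome: worse off.

worse off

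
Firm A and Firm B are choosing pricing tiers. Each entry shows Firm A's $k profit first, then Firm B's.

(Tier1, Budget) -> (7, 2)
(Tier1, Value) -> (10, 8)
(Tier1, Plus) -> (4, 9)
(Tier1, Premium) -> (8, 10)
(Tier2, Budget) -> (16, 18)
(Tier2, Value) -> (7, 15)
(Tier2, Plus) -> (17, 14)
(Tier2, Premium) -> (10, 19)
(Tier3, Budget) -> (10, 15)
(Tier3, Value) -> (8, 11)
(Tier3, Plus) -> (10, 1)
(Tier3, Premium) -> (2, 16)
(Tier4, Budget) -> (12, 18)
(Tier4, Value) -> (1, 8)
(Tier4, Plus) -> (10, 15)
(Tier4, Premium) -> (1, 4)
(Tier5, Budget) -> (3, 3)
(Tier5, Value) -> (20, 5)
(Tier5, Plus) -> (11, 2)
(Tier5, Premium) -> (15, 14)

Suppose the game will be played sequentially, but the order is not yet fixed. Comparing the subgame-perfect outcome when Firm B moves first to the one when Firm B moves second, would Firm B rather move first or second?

first

If Firm A leads: Firm B's best replies are Tier1→Premium, Tier2→Premium, Tier3→Premium, Tier4→Budget, Tier5→Premium; Firm A's induced payoffs 8, 10, 2, 12, 15; outcome (Tier5, Premium), payoffs (15, 14).
If Firm B leads: Firm A's best replies are Budget→Tier2, Value→Tier5, Plus→Tier2, Premium→Tier5; Firm B's induced payoffs 18, 5, 14, 14; outcome (Tier2, Budget), payoffs (16, 18).
Firm B gets 18 moving first and 14 moving second, so Firm B prefers to move first.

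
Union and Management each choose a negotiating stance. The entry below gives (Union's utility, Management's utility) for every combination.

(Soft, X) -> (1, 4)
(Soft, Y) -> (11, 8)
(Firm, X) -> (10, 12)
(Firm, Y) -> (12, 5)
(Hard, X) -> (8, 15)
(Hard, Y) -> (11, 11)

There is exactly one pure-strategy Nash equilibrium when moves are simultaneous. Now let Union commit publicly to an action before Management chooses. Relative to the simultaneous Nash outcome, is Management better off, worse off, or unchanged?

Management best-responds to each possible Union move:
- Soft: BR = Y, leader payoff 11.
- Firm: BR = X, leader payoff 10.
- Hard: BR = X, leader payoff 8.
Union's induced payoffs are 11, 10, 8, so Union commits to Soft. Subgame-perfect outcome: (Soft, Y) with payoffs (11, 8).
Now find the simultaneous Nash equilibrium.
Union's best replies: X→Firm; Y→Firm.
Management's best replies: Soft→Y; Firm→X; Hard→X.
The unique mutual best reply is (Firm, X), giving (10, 12).
Management earns 8 sequentially versus 12 at the Nash outcome: worse off.

worse off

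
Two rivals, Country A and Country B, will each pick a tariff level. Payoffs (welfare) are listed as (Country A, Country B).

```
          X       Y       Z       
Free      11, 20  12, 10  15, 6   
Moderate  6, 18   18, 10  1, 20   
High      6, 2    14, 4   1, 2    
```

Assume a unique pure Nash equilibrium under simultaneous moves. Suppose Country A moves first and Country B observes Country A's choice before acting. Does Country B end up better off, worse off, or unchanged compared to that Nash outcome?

Work backward from Country B's decision.
- Free: BR = X, leader payoff 11.
- Moderate: BR = Z, leader payoff 1.
- High: BR = Y, leader payoff 14.
Maximizing over 11, 1, 14, Country A chooses High. Subgame-perfect outcome: (High, Y) with payoffs (14, 4).
Now find the simultaneous Nash equilibrium.
Country A's best replies: X→Free; Y→Moderate; Z→Free.
Country B's best replies: Free→X; Moderate→Z; High→Y.
Only (Free, X) has each player best-responding; Nash payoffs (11, 20).
Country B earns 4 sequentially versus 20 at the Nash outcome: worse off.

worse off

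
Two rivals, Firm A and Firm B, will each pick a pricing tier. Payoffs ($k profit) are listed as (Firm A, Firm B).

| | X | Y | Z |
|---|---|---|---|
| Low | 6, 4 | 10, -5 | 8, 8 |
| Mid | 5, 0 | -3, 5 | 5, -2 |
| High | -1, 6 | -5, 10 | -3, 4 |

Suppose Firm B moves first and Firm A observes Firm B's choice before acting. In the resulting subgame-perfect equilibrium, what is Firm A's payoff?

8

Backward induction with Firm B moving first.
- X → Firm A plays Low (best of 6, 5, -1); Firm B gets 4.
- Y → Firm A plays Low (best of 10, -3, -5); Firm B gets -5.
- Z → Firm A plays Low (best of 8, 5, -3); Firm B gets 8.
Firm B's induced payoffs are 4, -5, 8, so Firm B commits to Z. Subgame-perfect outcome: (Low, Z) with payoffs (8, 8).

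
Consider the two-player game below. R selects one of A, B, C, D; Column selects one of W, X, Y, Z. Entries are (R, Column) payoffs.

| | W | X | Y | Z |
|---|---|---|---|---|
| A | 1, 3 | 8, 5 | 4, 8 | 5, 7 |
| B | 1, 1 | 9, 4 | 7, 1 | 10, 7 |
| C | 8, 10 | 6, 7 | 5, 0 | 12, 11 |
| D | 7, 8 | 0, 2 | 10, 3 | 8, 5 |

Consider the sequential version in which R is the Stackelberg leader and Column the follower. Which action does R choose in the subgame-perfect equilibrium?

C

Solve by backward induction (R leads).
- A: BR = Y, leader payoff 4.
- B: BR = Z, leader payoff 10.
- C: BR = Z, leader payoff 12.
- D: BR = W, leader payoff 7.
R's induced payoffs are 4, 10, 12, 7, so R commits to C. Subgame-perfect outcome: (C, Z) with payoffs (12, 11).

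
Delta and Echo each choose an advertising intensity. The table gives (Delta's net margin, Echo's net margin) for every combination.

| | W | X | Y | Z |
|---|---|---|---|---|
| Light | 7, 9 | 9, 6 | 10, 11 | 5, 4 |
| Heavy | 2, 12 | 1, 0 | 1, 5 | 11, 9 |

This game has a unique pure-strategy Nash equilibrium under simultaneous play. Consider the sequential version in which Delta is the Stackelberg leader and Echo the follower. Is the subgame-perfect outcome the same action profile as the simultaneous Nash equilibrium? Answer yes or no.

Solve by backward induction (Delta leads).
- Light → Echo plays Y (best of 9, 6, 11, 4); Delta gets 10.
- Heavy → Echo plays W (best of 12, 0, 5, 9); Delta gets 2.
Maximizing over 10, 2, Delta chooses Light. Subgame-perfect outcome: (Light, Y) with payoffs (10, 11).
For the simultaneous game, intersect best replies.
Delta's best replies: W→Light; X→Light; Y→Light; Z→Heavy.
Echo's best replies: Light→Y; Heavy→W.
Only (Light, Y) has each player best-responding; Nash payoffs (10, 11).
Sequential outcome (Light, Y) coincides with the Nash profile (Light, Y).

yes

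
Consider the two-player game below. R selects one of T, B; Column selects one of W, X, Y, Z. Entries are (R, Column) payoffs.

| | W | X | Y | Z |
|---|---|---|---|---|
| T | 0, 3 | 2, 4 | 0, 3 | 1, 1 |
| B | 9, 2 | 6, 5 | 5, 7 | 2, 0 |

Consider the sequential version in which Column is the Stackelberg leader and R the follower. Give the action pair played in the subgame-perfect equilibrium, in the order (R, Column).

Solve by backward induction (Column leads).
- W: R compares 0, 9 and picks B; Column would get 2.
- X: R compares 2, 6 and picks B; Column would get 5.
- Y: R compares 0, 5 and picks B; Column would get 7.
- Z: R compares 1, 2 and picks B; Column would get 0.
Column's induced payoffs are 2, 5, 7, 0, so Column commits to Y. Subgame-perfect outcome: (B, Y) with payoffs (5, 7).

(B, Y)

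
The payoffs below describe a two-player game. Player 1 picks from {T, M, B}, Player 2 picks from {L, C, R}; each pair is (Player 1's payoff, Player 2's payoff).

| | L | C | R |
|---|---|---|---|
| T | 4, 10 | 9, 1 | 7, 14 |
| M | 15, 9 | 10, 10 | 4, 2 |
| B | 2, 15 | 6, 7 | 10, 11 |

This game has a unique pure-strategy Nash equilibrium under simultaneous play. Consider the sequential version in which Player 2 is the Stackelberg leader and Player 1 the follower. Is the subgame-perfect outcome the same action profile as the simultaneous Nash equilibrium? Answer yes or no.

no

Player 1 best-responds to each possible Player 2 move:
- L: Player 1 compares 4, 15, 2 and picks M; Player 2 would get 9.
- C: Player 1 compares 9, 10, 6 and picks M; Player 2 would get 10.
- R: Player 1 compares 7, 4, 10 and picks B; Player 2 would get 11.
Among 9, 10, 11, the best is 11 at R. Subgame-perfect outcome: (B, R) with payoffs (10, 11).
Under simultaneous play:
Player 1's best replies: L→M; C→M; R→B.
Player 2's best replies: T→R; M→C; B→L.
Only (M, C) has each player best-responding; Nash payoffs (10, 10).
Sequential outcome (B, R) differs from the Nash profile (M, C).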